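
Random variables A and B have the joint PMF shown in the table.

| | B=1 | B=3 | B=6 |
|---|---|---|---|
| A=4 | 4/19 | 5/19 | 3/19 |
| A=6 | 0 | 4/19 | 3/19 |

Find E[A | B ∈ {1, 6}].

P(B ∈ {1, 6}) = 10/19.
Σ A·P over the event = 4·(4/19) + 4·(3/19) + 6·(3/19) = 46/19.
E[A | B ∈ {1, 6}] = (46/19) / (10/19) = 23/5.

23/5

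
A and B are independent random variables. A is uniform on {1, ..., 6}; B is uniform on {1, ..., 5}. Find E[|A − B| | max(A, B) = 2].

2/3

Outcomes with max(A, B) = 2: (1,2), (2,1), (2,2), each with probability 1/30.
E[|A − B| | max(A, B) = 2] = (1 + 1 + 0) / 3 = 2/3.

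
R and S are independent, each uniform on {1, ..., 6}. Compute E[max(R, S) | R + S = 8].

Outcomes with R + S = 8: (2,6), (3,5), (4,4), (5,3), (6,2), each with probability 1/36.
E[max(R, S) | R + S = 8] = (6 + 5 + 4 + 5 + 6) / 5 = 26/5.

26/5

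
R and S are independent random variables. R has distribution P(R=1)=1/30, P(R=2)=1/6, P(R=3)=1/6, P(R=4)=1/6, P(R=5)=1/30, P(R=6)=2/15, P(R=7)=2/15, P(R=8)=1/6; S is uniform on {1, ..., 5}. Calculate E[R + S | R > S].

835/99

P(R > S) = 33/50.
Summing (R+S)·P(x,y) over outcomes with R > S gives 167/30.
E[R + S | R > S] = (167/30) / (33/50) = 835/99.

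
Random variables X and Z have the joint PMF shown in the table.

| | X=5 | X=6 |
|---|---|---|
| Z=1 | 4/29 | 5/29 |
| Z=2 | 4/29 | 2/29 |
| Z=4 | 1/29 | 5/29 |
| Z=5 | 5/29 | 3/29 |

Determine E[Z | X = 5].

41/14

P(X = 5) = 14/29.
Σ Z·P over the event = 1·(4/29) + 2·(4/29) + 4·(1/29) + 5·(5/29) = 41/29.
E[Z | X = 5] = (41/29) / (14/29) = 41/14.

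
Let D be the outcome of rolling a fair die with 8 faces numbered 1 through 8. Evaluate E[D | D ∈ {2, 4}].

P(D ∈ {2, 4}) = 1/4.
Σ over the event: 2·1/8 + 4·1/8 = 3/4.
E[D | D ∈ {2, 4}] = (3/4) / (1/4) = 3.

3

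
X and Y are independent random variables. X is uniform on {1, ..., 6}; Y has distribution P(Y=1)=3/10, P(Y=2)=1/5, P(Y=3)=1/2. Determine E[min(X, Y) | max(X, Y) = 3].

37/20

P(max(X, Y) = 3) = 1/3.
Summing min(X,Y)·P(x,y) over outcomes with max(X, Y) = 3 gives 37/60.
E[min(X, Y) | max(X, Y) = 3] = (37/60) / (1/3) = 37/20.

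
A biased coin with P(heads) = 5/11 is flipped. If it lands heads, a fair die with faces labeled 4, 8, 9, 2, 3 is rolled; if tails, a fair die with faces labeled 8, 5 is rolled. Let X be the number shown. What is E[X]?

65/11

E[X | heads] = (4+8+9+2+3)/5 = 26/5.
E[X | tails] = (8+5)/2 = 13/2.
By the law of total expectation,
E[X] = (5/11)·(26/5) + (6/11)·(13/2) = 65/11.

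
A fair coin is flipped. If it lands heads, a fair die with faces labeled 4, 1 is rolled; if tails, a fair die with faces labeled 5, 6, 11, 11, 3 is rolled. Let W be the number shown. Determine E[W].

97/20

E[W | heads] = (4+1)/2 = 5/2.
E[W | tails] = (5+6+11+11+3)/5 = 36/5.
By the law of total expectation,
E[W] = (1/2)·(5/2) + (1/2)·(36/5) = 97/20.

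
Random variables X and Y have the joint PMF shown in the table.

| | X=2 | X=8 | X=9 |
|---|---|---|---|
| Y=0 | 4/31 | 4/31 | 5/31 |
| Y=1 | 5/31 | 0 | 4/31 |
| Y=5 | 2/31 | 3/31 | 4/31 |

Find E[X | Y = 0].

85/13

P(Y = 0) = 13/31.
Σ X·P over the event = 2·(4/31) + 8·(4/31) + 9·(5/31) = 85/31.
E[X | Y = 0] = (85/31) / (13/31) = 85/13.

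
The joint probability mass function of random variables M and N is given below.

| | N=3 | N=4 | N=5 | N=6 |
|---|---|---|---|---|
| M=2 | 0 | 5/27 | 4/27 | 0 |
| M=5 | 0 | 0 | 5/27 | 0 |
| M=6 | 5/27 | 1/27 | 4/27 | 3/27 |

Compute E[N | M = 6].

57/13

P(M = 6) = 13/27.
Σ N·P over the event = 3·(5/27) + 4·(1/27) + 5·(4/27) + 6·(3/27) = 19/9.
E[N | M = 6] = (19/9) / (13/27) = 57/13.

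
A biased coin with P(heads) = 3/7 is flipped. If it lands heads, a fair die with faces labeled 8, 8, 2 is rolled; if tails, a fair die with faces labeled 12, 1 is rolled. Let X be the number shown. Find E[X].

E[X | heads] = (8+8+2)/3 = 6.
E[X | tails] = (12+1)/2 = 13/2.
By the law of total expectation,
E[X] = (3/7)·(6) + (4/7)·(13/2) = 44/7.

44/7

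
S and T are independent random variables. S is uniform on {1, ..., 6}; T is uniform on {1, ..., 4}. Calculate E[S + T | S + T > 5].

P(S + T > 5) = 7/12.
Summing (S+T)·P(x,y) over outcomes with S + T > 5 gives 13/3.
E[S + T | S + T > 5] = (13/3) / (7/12) = 52/7.

52/7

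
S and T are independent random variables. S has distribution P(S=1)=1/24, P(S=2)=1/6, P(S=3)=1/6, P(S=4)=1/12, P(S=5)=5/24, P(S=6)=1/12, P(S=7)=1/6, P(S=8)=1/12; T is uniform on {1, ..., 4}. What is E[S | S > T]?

38/7

P(S > T) = 35/48.
Summing S·P(x,y) over outcomes with S > T gives 95/24.
E[S | S > T] = (95/24) / (35/48) = 38/7.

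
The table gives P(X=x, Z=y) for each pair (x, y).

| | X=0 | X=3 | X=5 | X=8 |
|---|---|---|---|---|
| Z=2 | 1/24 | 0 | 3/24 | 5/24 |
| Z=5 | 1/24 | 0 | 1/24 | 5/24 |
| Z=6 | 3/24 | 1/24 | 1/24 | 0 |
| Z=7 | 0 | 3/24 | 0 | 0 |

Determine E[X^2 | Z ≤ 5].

P(Z ≤ 5) = 2/3.
Summing X^2·P(X=x,Z=y) over the conditioning event gives 185/6.
E[X^2 | Z ≤ 5] = (185/6) / (2/3) = 185/4.

185/4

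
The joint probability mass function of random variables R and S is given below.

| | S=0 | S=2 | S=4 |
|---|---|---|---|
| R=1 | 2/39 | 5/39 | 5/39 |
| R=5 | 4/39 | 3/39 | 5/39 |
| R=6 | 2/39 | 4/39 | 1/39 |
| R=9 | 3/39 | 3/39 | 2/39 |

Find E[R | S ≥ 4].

P(S ≥ 4) = 1/3.
Σ R·P over the event = 1·(5/39) + 5·(5/39) + 6·(1/39) + 9·(2/39) = 18/13.
E[R | S ≥ 4] = (18/13) / (1/3) = 54/13.

54/13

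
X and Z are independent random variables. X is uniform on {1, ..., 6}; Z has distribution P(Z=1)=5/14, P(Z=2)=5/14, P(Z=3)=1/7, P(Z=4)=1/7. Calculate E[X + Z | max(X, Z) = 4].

121/20

P(max(X, Z) = 4) = 5/21.
Summing (X+Z)·P(x,y) over outcomes with max(X, Z) = 4 gives 121/84.
E[X + Z | max(X, Z) = 4] = (121/84) / (5/21) = 121/20.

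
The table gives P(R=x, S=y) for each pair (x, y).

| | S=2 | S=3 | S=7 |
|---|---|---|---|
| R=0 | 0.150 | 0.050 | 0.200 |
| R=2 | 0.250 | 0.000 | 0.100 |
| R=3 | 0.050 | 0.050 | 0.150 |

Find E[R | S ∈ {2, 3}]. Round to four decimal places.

1.4545

P(S ∈ {2, 3}) = 0.550.
Σ R·P over the event = 0·(0.150) + 0·(0.050) + 2·(0.250) + 3·(0.050) + 3·(0.050) = 0.800.
E[R | S ∈ {2, 3}] = (0.800) / (0.550) = 1.4545.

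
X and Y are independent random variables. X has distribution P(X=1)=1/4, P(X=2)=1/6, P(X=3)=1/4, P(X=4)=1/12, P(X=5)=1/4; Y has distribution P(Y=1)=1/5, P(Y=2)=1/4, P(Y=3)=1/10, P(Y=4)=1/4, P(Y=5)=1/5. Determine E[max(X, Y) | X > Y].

381/94

P(X > Y) = 47/120.
Summing max(X,Y)·P(x,y) over outcomes with X > Y gives 127/80.
E[max(X, Y) | X > Y] = (127/80) / (47/120) = 381/94.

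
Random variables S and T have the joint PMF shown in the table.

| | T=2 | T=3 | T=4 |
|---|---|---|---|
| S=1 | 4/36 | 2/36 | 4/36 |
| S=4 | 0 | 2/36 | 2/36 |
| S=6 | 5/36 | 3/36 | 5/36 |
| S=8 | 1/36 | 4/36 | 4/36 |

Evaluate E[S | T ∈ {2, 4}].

116/25

P(T ∈ {2, 4}) = 25/36.
Σ S·P over the event = 1·(4/36) + 1·(4/36) + 4·(2/36) + 6·(5/36) + 6·(5/36) + 8·(1/36) + 8·(4/36) = 29/9.
E[S | T ∈ {2, 4}] = (29/9) / (25/36) = 116/25.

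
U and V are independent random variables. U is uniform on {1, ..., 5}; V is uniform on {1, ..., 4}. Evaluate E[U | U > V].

4

Outcomes with U > V: (2,1), (3,1), (3,2), (4,1), (4,2), (4,3), (5,1), (5,2), (5,3), (5,4), each with probability 1/20.
E[U | U > V] = (2 + 3 + 3 + 4 + 4 + 4 + 5 + 5 + 5 + 5) / 10 = 4.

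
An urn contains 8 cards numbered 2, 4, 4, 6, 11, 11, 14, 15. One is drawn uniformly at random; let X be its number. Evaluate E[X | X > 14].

15

P(X > 14) = 1/8.
Σ over the event: 15·1/8 = 15/8.
E[X | X > 14] = (15/8) / (1/8) = 15.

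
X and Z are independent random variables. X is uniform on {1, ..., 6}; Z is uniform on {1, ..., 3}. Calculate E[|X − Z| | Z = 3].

P(Z = 3) = 1/3.
Summing |X−Z|·P(x,y) over outcomes with Z = 3 gives 1/2.
E[|X − Z| | Z = 3] = (1/2) / (1/3) = 3/2.

3/2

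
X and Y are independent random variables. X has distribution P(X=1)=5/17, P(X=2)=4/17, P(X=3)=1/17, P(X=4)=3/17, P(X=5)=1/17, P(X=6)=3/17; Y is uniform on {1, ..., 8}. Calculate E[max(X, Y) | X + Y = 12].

7

P(X + Y = 12) = 7/136.
Summing max(X,Y)·P(x,y) over outcomes with X + Y = 12 gives 49/136.
E[max(X, Y) | X + Y = 12] = (49/136) / (7/136) = 7.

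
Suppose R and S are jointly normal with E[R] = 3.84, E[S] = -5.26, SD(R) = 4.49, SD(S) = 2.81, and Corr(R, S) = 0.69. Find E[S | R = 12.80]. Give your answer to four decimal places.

For a bivariate normal, E[S | R=x] = μ_S + ρ·(σ_S/σ_R)·(x − μ_R).
E[S | R=12.80] = -5.26 + (0.69)·(2.81/4.49)·(12.80 − (3.84)) = -5.26 + (0.43183)·(8.96) = -1.3908.

-1.3908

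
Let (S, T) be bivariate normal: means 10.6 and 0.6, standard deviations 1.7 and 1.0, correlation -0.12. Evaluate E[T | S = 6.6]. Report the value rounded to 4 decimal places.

0.8824

The regression of T on S has slope ρ·σ_T/σ_S and passes through (μ_S, μ_T).
E[T | S=6.6] = 0.6 + (-0.12)·(1.0/1.7)·(6.6 − (10.6)) = 0.6 + (-0.070588)·(-4) = 0.8824.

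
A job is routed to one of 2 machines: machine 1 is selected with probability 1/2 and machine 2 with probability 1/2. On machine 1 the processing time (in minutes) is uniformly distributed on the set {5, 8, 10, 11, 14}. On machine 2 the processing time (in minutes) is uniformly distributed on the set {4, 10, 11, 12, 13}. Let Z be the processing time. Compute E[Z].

49/5

E[Z | machine 1] = (5+8+10+11+14)/5 = 48/5.
E[Z | machine 2] = (4+10+11+12+13)/5 = 10.
By the law of total expectation,
E[Z] = (1/2)·(48/5) + (1/2)·(10) = 49/5.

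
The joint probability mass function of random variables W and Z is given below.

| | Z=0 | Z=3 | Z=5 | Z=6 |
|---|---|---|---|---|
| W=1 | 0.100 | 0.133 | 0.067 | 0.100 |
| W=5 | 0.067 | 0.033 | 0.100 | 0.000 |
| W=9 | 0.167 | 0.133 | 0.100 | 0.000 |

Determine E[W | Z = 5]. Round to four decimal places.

P(Z = 5) = 0.267.
Summing W·P(W=x,Z=y) over the conditioning event gives 1.467.
E[W | Z = 5] = (1.467) / (0.267) = 5.4944.

5.4944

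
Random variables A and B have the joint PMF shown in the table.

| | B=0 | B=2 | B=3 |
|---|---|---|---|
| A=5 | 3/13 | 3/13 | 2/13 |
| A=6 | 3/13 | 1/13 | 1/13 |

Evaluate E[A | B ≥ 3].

16/3

P(B ≥ 3) = 3/13.
Σ A·P over the event = 5·(2/13) + 6·(1/13) = 16/13.
E[A | B ≥ 3] = (16/13) / (3/13) = 16/3.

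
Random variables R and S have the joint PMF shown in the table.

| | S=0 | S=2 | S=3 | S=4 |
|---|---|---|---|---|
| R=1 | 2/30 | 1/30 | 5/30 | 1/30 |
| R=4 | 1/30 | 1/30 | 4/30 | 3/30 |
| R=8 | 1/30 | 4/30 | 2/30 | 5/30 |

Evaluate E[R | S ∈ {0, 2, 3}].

88/21

P(S ∈ {0, 2, 3}) = 7/10.
Summing R·P(R=x,S=y) over the conditioning event gives 44/15.
E[R | S ∈ {0, 2, 3}] = (44/15) / (7/10) = 88/21.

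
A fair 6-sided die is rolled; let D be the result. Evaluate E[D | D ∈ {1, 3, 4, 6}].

7/2

P(D ∈ {1, 3, 4, 6}) = 2/3.
Σ over the event: 1·1/6 + 3·1/6 + 4·1/6 + 6·1/6 = 7/3.
E[D | D ∈ {1, 3, 4, 6}] = (7/3) / (2/3) = 7/2.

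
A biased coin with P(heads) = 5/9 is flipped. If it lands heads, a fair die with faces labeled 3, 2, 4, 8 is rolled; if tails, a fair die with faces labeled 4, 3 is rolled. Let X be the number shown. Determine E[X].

E[X | heads] = (3+2+4+8)/4 = 17/4.
E[X | tails] = (4+3)/2 = 7/2.
By the law of total expectation,
E[X] = (5/9)·(17/4) + (4/9)·(7/2) = 47/12.

47/12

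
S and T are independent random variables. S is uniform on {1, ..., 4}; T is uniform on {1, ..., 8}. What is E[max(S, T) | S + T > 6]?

37/6

P(S + T > 6) = 9/16.
Summing max(S,T)·P(x,y) over outcomes with S + T > 6 gives 111/32.
E[max(S, T) | S + T > 6] = (111/32) / (9/16) = 37/6.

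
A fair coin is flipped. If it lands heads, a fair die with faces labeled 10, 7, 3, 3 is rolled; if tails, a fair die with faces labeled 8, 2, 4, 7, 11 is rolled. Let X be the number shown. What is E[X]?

E[X | heads] = (10+7+3+3)/4 = 23/4.
E[X | tails] = (8+2+4+7+11)/5 = 32/5.
E[X] = (1/2)·(23/4) + (1/2)·(32/5) = 243/40.

243/40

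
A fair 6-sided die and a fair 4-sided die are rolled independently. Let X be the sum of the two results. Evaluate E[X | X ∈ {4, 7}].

P(X ∈ {4, 7}) = 7/24.
Σ over the event: 4·1/8 + 7·1/6 = 5/3.
E[X | X ∈ {4, 7}] = (5/3) / (7/24) = 40/7.

40/7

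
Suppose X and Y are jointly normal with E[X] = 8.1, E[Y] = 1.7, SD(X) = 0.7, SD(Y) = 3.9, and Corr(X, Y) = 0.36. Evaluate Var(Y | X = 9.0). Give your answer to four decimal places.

13.2388

For a bivariate normal, Var(Y | X=x) = σ_Y²(1 − ρ²).
Var(Y | X=9.0) = (3.9)²·(1 − (0.36)²) = 15.21·0.8704 = 13.2388.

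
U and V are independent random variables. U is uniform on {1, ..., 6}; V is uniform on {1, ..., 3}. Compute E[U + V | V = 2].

11/2

Outcomes with V = 2: (1,2), (2,2), (3,2), (4,2), (5,2), (6,2), each with probability 1/18.
E[U + V | V = 2] = (3 + 4 + 5 + 6 + 7 + 8) / 6 = 11/2.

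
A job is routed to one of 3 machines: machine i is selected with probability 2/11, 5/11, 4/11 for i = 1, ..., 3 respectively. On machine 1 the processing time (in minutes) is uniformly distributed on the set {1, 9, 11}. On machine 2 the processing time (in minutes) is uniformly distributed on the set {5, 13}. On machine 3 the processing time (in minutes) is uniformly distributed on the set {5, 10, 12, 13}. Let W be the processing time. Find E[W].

E[W | machine 1] = (1+9+11)/3 = 7.
E[W | machine 2] = (5+13)/2 = 9.
E[W | machine 3] = (5+10+12+13)/4 = 10.
E[W] = (2/11)·(7) + (5/11)·(9) + (4/11)·(10) = 9.

9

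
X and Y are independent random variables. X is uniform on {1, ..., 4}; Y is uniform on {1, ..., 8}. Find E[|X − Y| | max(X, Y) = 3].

6/5

Outcomes with max(X, Y) = 3: (1,3), (2,3), (3,1), (3,2), (3,3), each with probability 1/32.
E[|X − Y| | max(X, Y) = 3] = (2 + 1 + 2 + 1 + 0) / 5 = 6/5.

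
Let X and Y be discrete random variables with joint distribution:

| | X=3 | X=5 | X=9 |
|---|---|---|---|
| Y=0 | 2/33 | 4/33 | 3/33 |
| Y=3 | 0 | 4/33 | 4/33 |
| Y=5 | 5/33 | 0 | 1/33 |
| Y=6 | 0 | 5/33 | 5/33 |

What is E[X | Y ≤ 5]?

133/23

P(Y ≤ 5) = 23/33.
Summing X·P(X=x,Y=y) over the conditioning event gives 133/33.
E[X | Y ≤ 5] = (133/33) / (23/33) = 133/23.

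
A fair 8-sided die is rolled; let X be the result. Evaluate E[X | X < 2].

1

Given X < 2, X is equally likely to be any of {1}.
E[X | X < 2] = (1) / 1 = 1.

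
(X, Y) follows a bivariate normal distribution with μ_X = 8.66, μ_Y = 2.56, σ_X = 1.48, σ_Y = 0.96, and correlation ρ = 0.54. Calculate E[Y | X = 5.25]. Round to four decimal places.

1.3656

The regression of Y on X has slope ρ·σ_Y/σ_X and passes through (μ_X, μ_Y).
E[Y | X=5.25] = 2.56 + (0.54)·(0.96/1.48)·(5.25 − (8.66)) = 2.56 + (0.35027)·(-3.41) = 1.3656.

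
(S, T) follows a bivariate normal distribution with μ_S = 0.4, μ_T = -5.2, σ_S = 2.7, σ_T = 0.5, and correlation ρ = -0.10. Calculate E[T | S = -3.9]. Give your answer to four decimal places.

-5.1204

E[T | S=x] = μ_T + ρ(σ_T/σ_S)(x − μ_S) for jointly normal variables.
E[T | S=-3.9] = -5.2 + (-0.10)·(0.5/2.7)·(-3.9 − (0.4)) = -5.2 + (-0.018519)·(-4.3) = -5.1204.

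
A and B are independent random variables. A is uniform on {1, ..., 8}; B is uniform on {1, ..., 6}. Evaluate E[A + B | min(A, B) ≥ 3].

10

P(min(A, B) ≥ 3) = 1/2.
Summing (A+B)·P(x,y) over outcomes with min(A, B) ≥ 3 gives 5.
E[A + B | min(A, B) ≥ 3] = (5) / (1/2) = 10.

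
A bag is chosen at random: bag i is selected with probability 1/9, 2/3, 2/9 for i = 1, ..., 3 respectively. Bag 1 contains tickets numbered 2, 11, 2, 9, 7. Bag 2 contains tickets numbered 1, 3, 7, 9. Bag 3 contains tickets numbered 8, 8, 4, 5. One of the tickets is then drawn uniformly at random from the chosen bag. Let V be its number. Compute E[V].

487/90

E[V | bag 1] = (2+11+2+9+7)/5 = 31/5.
E[V | bag 2] = (1+3+7+9)/4 = 5.
E[V | bag 3] = (8+8+4+5)/4 = 25/4.
E[V] = (1/9)·(31/5) + (2/3)·(5) + (2/9)·(25/4) = 487/90.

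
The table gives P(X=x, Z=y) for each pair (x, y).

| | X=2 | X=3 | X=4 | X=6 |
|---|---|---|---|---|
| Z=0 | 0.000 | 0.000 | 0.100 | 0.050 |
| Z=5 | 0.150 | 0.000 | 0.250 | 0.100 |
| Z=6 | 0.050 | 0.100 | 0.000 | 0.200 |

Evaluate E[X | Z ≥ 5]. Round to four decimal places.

P(Z ≥ 5) = 0.850.
Summing X·P(X=x,Z=y) over the conditioning event gives 3.500.
E[X | Z ≥ 5] = (3.500) / (0.850) = 4.1176.

4.1176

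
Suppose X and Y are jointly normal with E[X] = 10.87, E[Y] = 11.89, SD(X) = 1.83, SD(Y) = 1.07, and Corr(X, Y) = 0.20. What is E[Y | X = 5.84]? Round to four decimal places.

The regression of Y on X has slope ρ·σ_Y/σ_X and passes through (μ_X, μ_Y).
E[Y | X=5.84] = 11.89 + (0.20)·(1.07/1.83)·(5.84 − (10.87)) = 11.89 + (0.11694)·(-5.03) = 11.3018.

11.3018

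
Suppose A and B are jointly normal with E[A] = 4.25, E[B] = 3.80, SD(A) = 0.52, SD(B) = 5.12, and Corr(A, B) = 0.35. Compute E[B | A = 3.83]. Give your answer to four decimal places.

2.3526

The regression of B on A has slope ρ·σ_B/σ_A and passes through (μ_A, μ_B).
E[B | A=3.83] = 3.80 + (0.35)·(5.12/0.52)·(3.83 − (4.25)) = 3.80 + (3.4462)·(-0.42) = 2.3526.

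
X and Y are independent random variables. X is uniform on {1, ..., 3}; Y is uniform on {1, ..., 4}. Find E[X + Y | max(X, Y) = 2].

Outcomes with max(X, Y) = 2: (1,2), (2,1), (2,2), each with probability 1/12.
E[X + Y | max(X, Y) = 2] = (3 + 3 + 4) / 3 = 10/3.

10/3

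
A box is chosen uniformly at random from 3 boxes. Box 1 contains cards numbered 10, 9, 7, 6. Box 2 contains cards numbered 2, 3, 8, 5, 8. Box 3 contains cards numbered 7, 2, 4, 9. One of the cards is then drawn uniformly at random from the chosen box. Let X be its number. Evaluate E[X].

187/30

E[X | box 1] = (10+9+7+6)/4 = 8.
E[X | box 2] = (2+3+8+5+8)/5 = 26/5.
E[X | box 3] = (7+2+4+9)/4 = 11/2.
By the law of total expectation,
E[X] = (1/3)·(8) + (1/3)·(26/5) + (1/3)·(11/2) = 187/30.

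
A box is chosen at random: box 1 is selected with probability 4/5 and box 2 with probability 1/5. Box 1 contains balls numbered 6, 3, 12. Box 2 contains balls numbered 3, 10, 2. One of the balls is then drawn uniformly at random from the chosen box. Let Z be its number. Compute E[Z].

E[Z | box 1] = (6+3+12)/3 = 7.
E[Z | box 2] = (3+10+2)/3 = 5.
E[Z] = (4/5)·(7) + (1/5)·(5) = 33/5.

33/5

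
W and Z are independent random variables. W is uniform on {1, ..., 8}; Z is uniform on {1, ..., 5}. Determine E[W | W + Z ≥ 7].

P(W + Z ≥ 7) = 5/8.
Summing W·P(x,y) over outcomes with W + Z ≥ 7 gives 29/8.
E[W | W + Z ≥ 7] = (29/8) / (5/8) = 29/5.

29/5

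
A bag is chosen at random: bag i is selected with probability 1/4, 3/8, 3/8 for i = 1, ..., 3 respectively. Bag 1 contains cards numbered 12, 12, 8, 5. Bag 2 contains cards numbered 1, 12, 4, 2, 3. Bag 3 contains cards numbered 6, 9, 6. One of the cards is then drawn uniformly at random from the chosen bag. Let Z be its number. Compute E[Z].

527/80

E[Z | bag 1] = (12+12+8+5)/4 = 37/4.
E[Z | bag 2] = (1+12+4+2+3)/5 = 22/5.
E[Z | bag 3] = (6+9+6)/3 = 7.
By the law of total expectation,
E[Z] = (1/4)·(37/4) + (3/8)·(22/5) + (3/8)·(7) = 527/80.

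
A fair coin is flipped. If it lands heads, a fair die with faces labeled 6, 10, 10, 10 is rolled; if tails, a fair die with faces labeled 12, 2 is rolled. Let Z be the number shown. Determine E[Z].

E[Z | heads] = (6+10+10+10)/4 = 9.
E[Z | tails] = (12+2)/2 = 7.
By the law of total expectation,
E[Z] = (1/2)·(9) + (1/2)·(7) = 8.

8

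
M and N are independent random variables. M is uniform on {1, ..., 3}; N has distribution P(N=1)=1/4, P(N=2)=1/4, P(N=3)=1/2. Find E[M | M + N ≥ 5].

13/5

P(M + N ≥ 5) = 5/12.
Summing M·P(x,y) over outcomes with M + N ≥ 5 gives 13/12.
E[M | M + N ≥ 5] = (13/12) / (5/12) = 13/5.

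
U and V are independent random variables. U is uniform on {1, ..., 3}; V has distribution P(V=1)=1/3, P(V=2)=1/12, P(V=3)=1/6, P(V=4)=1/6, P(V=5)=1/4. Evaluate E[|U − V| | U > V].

13/9

P(U > V) = 1/4.
Summing |U−V|·P(x,y) over outcomes with U > V gives 13/36.
E[|U − V| | U > V] = (13/36) / (1/4) = 13/9.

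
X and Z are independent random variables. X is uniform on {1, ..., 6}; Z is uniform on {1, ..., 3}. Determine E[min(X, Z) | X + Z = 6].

2

Outcomes with X + Z = 6: (3,3), (4,2), (5,1), each with probability 1/18.
E[min(X, Z) | X + Z = 6] = (3 + 2 + 1) / 3 = 2.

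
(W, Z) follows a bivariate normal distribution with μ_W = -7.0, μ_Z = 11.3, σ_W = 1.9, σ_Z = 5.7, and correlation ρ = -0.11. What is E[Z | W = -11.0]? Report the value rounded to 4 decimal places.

12.6200

E[Z | W=x] = μ_Z + ρ(σ_Z/σ_W)(x − μ_W) for jointly normal variables.
E[Z | W=-11.0] = 11.3 + (-0.11)·(5.7/1.9)·(-11.0 − (-7.0)) = 11.3 + (-0.33)·(-4) = 12.6200.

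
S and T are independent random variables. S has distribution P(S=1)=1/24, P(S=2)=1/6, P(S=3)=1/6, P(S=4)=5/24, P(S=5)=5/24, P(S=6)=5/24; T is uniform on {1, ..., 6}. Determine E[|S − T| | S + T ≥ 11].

2/3

P(S + T ≥ 11) = 5/48.
Summing |S−T|·P(x,y) over outcomes with S + T ≥ 11 gives 5/72.
E[|S − T| | S + T ≥ 11] = (5/72) / (5/48) = 2/3.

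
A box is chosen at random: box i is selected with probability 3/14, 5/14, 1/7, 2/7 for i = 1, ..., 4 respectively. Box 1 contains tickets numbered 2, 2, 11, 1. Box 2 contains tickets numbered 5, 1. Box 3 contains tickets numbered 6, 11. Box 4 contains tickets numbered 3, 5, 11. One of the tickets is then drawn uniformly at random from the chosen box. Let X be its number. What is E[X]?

104/21

E[X | box 1] = (2+2+11+1)/4 = 4.
E[X | box 2] = (5+1)/2 = 3.
E[X | box 3] = (6+11)/2 = 17/2.
E[X | box 4] = (3+5+11)/3 = 19/3.
E[X] = (3/14)·(4) + (5/14)·(3) + (1/7)·(17/2) + (2/7)·(19/3) = 104/21.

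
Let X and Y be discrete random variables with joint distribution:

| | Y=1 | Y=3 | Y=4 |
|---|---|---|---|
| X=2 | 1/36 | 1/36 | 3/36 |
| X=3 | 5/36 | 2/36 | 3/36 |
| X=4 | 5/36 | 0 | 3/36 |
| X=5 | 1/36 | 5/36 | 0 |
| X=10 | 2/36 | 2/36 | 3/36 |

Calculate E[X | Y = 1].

31/7

P(Y = 1) = 7/18.
Summing X·P(X=x,Y=y) over the conditioning event gives 31/18.
E[X | Y = 1] = (31/18) / (7/18) = 31/7.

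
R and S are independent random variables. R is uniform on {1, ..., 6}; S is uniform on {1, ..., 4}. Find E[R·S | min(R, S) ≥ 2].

12

P(min(R, S) ≥ 2) = 5/8.
Summing RS·P(x,y) over outcomes with min(R, S) ≥ 2 gives 15/2.
E[R·S | min(R, S) ≥ 2] = (15/2) / (5/8) = 12.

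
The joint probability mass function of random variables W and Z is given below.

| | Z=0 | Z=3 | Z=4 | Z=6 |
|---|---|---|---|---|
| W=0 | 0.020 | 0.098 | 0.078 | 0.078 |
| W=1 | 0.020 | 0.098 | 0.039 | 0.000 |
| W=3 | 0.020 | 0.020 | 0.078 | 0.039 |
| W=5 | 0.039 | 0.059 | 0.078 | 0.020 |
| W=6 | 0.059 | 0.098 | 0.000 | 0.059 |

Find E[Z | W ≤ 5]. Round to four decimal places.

P(W ≤ 5) = 0.784.
Summing Z·P(W=x,Z=y) over the conditioning event gives 2.739.
E[Z | W ≤ 5] = (2.739) / (0.784) = 3.4936.

3.4936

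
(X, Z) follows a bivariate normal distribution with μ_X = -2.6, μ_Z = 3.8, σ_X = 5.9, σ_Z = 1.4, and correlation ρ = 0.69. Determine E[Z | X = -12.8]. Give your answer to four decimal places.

E[Z | X=x] = μ_Z + ρ(σ_Z/σ_X)(x − μ_X) for jointly normal variables.
E[Z | X=-12.8] = 3.8 + (0.69)·(1.4/5.9)·(-12.8 − (-2.6)) = 3.8 + (0.16373)·(-10.2) = 2.1300.

2.1300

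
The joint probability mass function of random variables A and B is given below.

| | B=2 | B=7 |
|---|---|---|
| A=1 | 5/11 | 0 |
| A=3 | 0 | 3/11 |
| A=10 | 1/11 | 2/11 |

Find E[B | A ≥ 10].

P(A ≥ 10) = 3/11.
Σ B·P over the event = 2·(1/11) + 7·(2/11) = 16/11.
E[B | A ≥ 10] = (16/11) / (3/11) = 16/3.

16/3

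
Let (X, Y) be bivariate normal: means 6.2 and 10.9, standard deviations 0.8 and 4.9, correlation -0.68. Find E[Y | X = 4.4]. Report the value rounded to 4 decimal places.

18.3970

For a bivariate normal, E[Y | X=x] = μ_Y + ρ·(σ_Y/σ_X)·(x − μ_X).
E[Y | X=4.4] = 10.9 + (-0.68)·(4.9/0.8)·(4.4 − (6.2)) = 10.9 + (-4.165)·(-1.8) = 18.3970.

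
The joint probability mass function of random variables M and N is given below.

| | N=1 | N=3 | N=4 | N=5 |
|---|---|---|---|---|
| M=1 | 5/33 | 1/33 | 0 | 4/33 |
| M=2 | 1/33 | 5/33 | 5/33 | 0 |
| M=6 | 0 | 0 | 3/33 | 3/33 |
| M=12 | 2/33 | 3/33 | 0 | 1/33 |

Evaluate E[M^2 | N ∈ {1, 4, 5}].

P(N ∈ {1, 4, 5}) = 8/11.
Σ M^2·P over the event = 1·(5/33) + 1·(4/33) + 4·(1/33) + 4·(5/33) + 36·(3/33) + 36·(3/33) + 144·(2/33) + 144·(1/33) = 227/11.
E[M^2 | N ∈ {1, 4, 5}] = (227/11) / (8/11) = 227/8.

227/8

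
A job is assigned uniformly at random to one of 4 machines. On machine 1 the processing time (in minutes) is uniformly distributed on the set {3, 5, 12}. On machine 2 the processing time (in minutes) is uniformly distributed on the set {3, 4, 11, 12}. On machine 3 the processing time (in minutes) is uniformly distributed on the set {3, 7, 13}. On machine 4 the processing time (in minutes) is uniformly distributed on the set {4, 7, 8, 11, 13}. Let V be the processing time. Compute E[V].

E[V | machine 1] = (3+5+12)/3 = 20/3.
E[V | machine 2] = (3+4+11+12)/4 = 15/2.
E[V | machine 3] = (3+7+13)/3 = 23/3.
E[V | machine 4] = (4+7+8+11+13)/5 = 43/5.
By the law of total expectation,
E[V] = (1/4)·(20/3) + (1/4)·(15/2) + (1/4)·(23/3) + (1/4)·(43/5) = 913/120.

913/120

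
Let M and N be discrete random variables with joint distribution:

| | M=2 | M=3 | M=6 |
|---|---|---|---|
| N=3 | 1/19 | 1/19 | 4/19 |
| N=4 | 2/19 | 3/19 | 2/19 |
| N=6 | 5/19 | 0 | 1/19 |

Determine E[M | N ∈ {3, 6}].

15/4

P(N ∈ {3, 6}) = 12/19.
Σ M·P over the event = 2·(1/19) + 2·(5/19) + 3·(1/19) + 6·(4/19) + 6·(1/19) = 45/19.
E[M | N ∈ {3, 6}] = (45/19) / (12/19) = 15/4.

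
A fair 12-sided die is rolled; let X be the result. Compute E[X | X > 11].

12

Given X > 11, X is equally likely to be any of {12}.
E[X | X > 11] = (12) / 1 = 12.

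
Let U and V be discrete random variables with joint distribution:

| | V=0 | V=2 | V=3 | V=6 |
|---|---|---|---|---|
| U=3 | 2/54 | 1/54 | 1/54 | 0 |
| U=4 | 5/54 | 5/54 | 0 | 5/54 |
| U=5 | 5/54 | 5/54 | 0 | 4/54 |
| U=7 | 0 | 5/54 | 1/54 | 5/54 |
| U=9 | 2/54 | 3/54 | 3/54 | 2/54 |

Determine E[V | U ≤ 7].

61/22

P(U ≤ 7) = 22/27.
Summing V·P(U=x,V=y) over the conditioning event gives 61/27.
E[V | U ≤ 7] = (61/27) / (22/27) = 61/22.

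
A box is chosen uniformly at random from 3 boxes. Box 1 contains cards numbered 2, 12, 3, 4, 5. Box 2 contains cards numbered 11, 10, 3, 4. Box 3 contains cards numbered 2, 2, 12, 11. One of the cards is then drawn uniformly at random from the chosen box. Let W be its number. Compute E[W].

379/60

E[W | box 1] = (2+12+3+4+5)/5 = 26/5.
E[W | box 2] = (11+10+3+4)/4 = 7.
E[W | box 3] = (2+2+12+11)/4 = 27/4.
By the law of total expectation,
E[W] = (1/3)·(26/5) + (1/3)·(7) + (1/3)·(27/4) = 379/60.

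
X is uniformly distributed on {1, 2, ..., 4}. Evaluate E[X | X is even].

Given X is even, X is equally likely to be any of {2, 4}.
E[X | X is even] = (2 + 4) / 2 = 3.

3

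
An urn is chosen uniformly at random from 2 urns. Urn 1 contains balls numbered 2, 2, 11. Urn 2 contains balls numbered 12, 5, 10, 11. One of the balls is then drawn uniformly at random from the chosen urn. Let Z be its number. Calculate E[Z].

29/4

E[Z | urn 1] = (2+2+11)/3 = 5.
E[Z | urn 2] = (12+5+10+11)/4 = 19/2.
E[Z] = (1/2)·(5) + (1/2)·(19/2) = 29/4.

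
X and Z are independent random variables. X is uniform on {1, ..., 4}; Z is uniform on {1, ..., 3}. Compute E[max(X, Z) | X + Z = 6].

P(X + Z = 6) = 1/6.
Summing max(X,Z)·P(x,y) over outcomes with X + Z = 6 gives 7/12.
E[max(X, Z) | X + Z = 6] = (7/12) / (1/6) = 7/2.

7/2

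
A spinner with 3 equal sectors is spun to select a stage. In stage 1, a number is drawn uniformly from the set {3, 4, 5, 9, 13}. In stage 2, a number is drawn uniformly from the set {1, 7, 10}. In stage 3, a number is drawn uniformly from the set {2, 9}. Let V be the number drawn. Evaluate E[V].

61/10

E[V | stage 1] = (3+4+5+9+13)/5 = 34/5.
E[V | stage 2] = (1+7+10)/3 = 6.
E[V | stage 3] = (2+9)/2 = 11/2.
E[V] = (1/3)·(34/5) + (1/3)·(6) + (1/3)·(11/2) = 61/10.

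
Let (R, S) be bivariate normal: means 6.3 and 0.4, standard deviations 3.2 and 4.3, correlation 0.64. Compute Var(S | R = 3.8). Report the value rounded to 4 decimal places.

10.9165

Var(S | R=x) = (1 − ρ²)·σ_S².
Var(S | R=3.8) = (4.3)²·(1 − (0.64)²) = 18.49·0.5904 = 10.9165.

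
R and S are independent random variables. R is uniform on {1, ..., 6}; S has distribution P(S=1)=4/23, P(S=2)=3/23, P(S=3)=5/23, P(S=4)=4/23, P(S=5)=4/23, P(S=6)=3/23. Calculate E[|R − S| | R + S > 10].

7/10

P(R + S > 10) = 5/69.
Summing |R−S|·P(x,y) over outcomes with R + S > 10 gives 7/138.
E[|R − S| | R + S > 10] = (7/138) / (5/69) = 7/10.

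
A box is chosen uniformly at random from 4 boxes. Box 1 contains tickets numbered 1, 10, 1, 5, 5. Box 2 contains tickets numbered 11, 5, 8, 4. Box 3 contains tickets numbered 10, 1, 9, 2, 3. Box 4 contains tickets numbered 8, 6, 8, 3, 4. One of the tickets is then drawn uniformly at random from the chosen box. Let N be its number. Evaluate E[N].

E[N | box 1] = (1+10+1+5+5)/5 = 22/5.
E[N | box 2] = (11+5+8+4)/4 = 7.
E[N | box 3] = (10+1+9+2+3)/5 = 5.
E[N | box 4] = (8+6+8+3+4)/5 = 29/5.
E[N] = (1/4)·(22/5) + (1/4)·(7) + (1/4)·(5) + (1/4)·(29/5) = 111/20.

111/20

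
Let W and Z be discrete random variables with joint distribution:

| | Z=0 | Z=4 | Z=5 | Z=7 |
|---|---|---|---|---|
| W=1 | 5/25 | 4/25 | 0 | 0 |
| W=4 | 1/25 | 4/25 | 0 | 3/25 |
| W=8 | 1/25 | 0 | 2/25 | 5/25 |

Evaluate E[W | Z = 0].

P(Z = 0) = 7/25.
Σ W·P over the event = 1·(5/25) + 4·(1/25) + 8·(1/25) = 17/25.
E[W | Z = 0] = (17/25) / (7/25) = 17/7.

17/7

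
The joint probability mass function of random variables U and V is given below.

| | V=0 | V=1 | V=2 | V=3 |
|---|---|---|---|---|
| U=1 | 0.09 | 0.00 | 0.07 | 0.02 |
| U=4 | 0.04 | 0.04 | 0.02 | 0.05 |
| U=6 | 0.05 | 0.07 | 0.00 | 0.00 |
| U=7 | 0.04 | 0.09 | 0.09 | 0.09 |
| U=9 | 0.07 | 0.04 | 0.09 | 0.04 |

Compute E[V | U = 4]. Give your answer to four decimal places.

1.5333

P(U = 4) = 0.15.
Σ V·P over the event = 0·(0.04) + 1·(0.04) + 2·(0.02) + 3·(0.05) = 0.23.
E[V | U = 4] = (0.23) / (0.15) = 1.5333.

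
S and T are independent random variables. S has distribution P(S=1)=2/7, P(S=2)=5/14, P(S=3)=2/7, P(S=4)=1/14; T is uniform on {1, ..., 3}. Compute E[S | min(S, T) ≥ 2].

P(min(S, T) ≥ 2) = 10/21.
Summing S·P(x,y) over outcomes with min(S, T) ≥ 2 gives 26/21.
E[S | min(S, T) ≥ 2] = (26/21) / (10/21) = 13/5.

13/5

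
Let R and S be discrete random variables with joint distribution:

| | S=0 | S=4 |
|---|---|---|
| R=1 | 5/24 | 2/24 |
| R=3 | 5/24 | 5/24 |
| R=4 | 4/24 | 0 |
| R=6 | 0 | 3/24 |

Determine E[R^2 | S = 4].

31/2

P(S = 4) = 5/12.
Σ R^2·P over the event = 1·(2/24) + 9·(5/24) + 36·(3/24) = 155/24.
E[R^2 | S = 4] = (155/24) / (5/12) = 31/2.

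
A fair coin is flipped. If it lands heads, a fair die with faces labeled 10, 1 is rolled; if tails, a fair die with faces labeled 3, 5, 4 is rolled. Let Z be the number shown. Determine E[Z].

19/4

E[Z | heads] = (10+1)/2 = 11/2.
E[Z | tails] = (3+5+4)/3 = 4.
By the law of total expectation,
E[Z] = (1/2)·(11/2) + (1/2)·(4) = 19/4.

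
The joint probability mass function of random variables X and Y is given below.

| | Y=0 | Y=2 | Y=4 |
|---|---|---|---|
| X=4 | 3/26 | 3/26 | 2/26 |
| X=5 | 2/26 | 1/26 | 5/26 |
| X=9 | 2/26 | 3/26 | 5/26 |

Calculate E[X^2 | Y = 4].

P(Y = 4) = 6/13.
Σ X^2·P over the event = 16·(2/26) + 25·(5/26) + 81·(5/26) = 281/13.
E[X^2 | Y = 4] = (281/13) / (6/13) = 281/6.

281/6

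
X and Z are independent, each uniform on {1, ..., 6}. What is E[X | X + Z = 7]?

7/2

Outcomes with X + Z = 7: (1,6), (2,5), (3,4), (4,3), (5,2), (6,1), each with probability 1/36.
E[X | X + Z = 7] = (1 + 2 + 3 + 4 + 5 + 6) / 6 = 7/2.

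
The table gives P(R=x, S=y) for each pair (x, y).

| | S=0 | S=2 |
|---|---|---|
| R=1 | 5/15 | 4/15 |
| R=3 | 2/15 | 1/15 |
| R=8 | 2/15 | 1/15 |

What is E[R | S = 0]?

P(S = 0) = 3/5.
Σ R·P over the event = 1·(5/15) + 3·(2/15) + 8·(2/15) = 9/5.
E[R | S = 0] = (9/5) / (3/5) = 3.

3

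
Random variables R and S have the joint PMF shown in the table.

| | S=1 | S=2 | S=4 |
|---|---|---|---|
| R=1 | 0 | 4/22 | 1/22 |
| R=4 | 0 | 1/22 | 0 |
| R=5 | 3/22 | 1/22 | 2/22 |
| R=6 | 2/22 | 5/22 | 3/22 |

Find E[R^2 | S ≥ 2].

P(S ≥ 2) = 17/22.
Σ R^2·P over the event = 1·(4/22) + 1·(1/22) + 16·(1/22) + 25·(1/22) + 25·(2/22) + 36·(5/22) + 36·(3/22) = 192/11.
E[R^2 | S ≥ 2] = (192/11) / (17/22) = 384/17.

384/17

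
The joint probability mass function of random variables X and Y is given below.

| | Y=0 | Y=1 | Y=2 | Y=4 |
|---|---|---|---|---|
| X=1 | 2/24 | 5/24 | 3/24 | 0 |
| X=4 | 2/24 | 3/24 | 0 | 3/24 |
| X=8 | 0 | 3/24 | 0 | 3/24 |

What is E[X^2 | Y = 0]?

P(Y = 0) = 1/6.
Σ X^2·P over the event = 1·(2/24) + 16·(2/24) = 17/12.
E[X^2 | Y = 0] = (17/12) / (1/6) = 17/2.

17/2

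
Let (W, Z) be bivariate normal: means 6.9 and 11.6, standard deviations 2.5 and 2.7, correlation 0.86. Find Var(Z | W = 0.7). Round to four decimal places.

1.8983

For a bivariate normal, Var(Z | W=x) = σ_Z²(1 − ρ²).
Var(Z | W=0.7) = (2.7)²·(1 − (0.86)²) = 7.29·0.2604 = 1.8983.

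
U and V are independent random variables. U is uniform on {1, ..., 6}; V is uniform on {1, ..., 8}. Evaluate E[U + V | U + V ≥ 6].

172/19

P(U + V ≥ 6) = 19/24.
Summing (U+V)·P(x,y) over outcomes with U + V ≥ 6 gives 43/6.
E[U + V | U + V ≥ 6] = (43/6) / (19/24) = 172/19.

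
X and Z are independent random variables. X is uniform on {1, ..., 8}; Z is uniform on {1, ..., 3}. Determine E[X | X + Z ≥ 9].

22/3

P(X + Z ≥ 9) = 1/4.
Summing X·P(x,y) over outcomes with X + Z ≥ 9 gives 11/6.
E[X | X + Z ≥ 9] = (11/6) / (1/4) = 22/3.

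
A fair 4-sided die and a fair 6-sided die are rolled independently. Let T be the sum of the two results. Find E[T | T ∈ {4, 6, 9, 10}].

32/5

P(T ∈ {4, 6, 9, 10}) = 5/12.
Σ over the event: 4·1/8 + 6·1/6 + 9·1/12 + 10·1/24 = 8/3.
E[T | T ∈ {4, 6, 9, 10}] = (8/3) / (5/12) = 32/5.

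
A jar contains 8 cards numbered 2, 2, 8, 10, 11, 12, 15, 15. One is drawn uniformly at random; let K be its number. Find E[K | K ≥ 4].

71/6

P(K ≥ 4) = 3/4.
Σ over the event: 8·1/8 + 10·1/8 + 11·1/8 + 12·1/8 + 15·1/4 = 71/8.
E[K | K ≥ 4] = (71/8) / (3/4) = 71/6.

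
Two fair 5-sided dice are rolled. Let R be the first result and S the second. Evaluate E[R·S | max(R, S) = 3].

Outcomes with max(R, S) = 3: (1,3), (2,3), (3,1), (3,2), (3,3), each with probability 1/25.
E[R·S | max(R, S) = 3] = (3 + 6 + 3 + 6 + 9) / 5 = 27/5.

27/5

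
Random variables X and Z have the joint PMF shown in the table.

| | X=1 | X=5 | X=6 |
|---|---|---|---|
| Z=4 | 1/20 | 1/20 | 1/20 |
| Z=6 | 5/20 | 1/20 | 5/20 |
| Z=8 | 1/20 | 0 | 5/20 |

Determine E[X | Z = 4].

4

P(Z = 4) = 3/20.
Σ X·P over the event = 1·(1/20) + 5·(1/20) + 6·(1/20) = 3/5.
E[X | Z = 4] = (3/5) / (3/20) = 4.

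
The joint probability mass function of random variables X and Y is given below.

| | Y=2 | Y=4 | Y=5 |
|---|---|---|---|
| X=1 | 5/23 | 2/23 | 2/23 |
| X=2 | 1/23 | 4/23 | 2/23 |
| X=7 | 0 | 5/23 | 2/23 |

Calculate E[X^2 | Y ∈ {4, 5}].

371/17

P(Y ∈ {4, 5}) = 17/23.
Σ X^2·P over the event = 1·(2/23) + 1·(2/23) + 4·(4/23) + 4·(2/23) + 49·(5/23) + 49·(2/23) = 371/23.
E[X^2 | Y ∈ {4, 5}] = (371/23) / (17/23) = 371/17.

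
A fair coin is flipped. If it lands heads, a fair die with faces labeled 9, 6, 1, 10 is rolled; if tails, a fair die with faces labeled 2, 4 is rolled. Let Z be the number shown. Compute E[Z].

19/4

E[Z | heads] = (9+6+1+10)/4 = 13/2.
E[Z | tails] = (2+4)/2 = 3.
By the law of total expectation,
E[Z] = (1/2)·(13/2) + (1/2)·(3) = 19/4.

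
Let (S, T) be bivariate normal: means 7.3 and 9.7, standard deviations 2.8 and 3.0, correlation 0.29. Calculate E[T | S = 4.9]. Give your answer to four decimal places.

E[T | S=x] = μ_T + ρ(σ_T/σ_S)(x − μ_S) for jointly normal variables.
E[T | S=4.9] = 9.7 + (0.29)·(3.0/2.8)·(4.9 − (7.3)) = 9.7 + (0.31071)·(-2.4) = 8.9543.

8.9543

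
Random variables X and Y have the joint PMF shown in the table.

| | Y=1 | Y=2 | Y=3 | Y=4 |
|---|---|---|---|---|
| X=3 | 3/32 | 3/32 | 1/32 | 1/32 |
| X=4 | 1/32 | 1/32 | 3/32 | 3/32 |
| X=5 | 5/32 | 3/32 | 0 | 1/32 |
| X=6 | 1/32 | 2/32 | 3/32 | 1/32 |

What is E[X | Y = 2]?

P(Y = 2) = 9/32.
Σ X·P over the event = 3·(3/32) + 4·(1/32) + 5·(3/32) + 6·(2/32) = 5/4.
E[X | Y = 2] = (5/4) / (9/32) = 40/9.

40/9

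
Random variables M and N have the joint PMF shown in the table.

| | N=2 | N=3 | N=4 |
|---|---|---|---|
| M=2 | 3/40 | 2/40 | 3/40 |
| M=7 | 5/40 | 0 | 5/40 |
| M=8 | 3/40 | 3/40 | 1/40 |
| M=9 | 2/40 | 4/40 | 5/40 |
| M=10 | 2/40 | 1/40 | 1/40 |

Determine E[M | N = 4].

104/15

P(N = 4) = 3/8.
Σ M·P over the event = 2·(3/40) + 7·(5/40) + 8·(1/40) + 9·(5/40) + 10·(1/40) = 13/5.
E[M | N = 4] = (13/5) / (3/8) = 104/15.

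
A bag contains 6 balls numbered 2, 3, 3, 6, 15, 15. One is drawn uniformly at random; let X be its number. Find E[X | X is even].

4

P(X is even) = 1/3.
Σ over the event: 2·1/6 + 6·1/6 = 4/3.
E[X | X is even] = (4/3) / (1/3) = 4.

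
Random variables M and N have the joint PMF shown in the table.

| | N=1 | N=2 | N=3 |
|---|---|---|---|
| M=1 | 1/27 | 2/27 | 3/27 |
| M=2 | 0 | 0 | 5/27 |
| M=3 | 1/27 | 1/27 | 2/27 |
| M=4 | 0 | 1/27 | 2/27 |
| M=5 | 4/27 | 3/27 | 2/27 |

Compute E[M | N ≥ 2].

P(N ≥ 2) = 7/9.
Summing M·P(M=x,N=y) over the conditioning event gives 61/27.
E[M | N ≥ 2] = (61/27) / (7/9) = 61/21.

61/21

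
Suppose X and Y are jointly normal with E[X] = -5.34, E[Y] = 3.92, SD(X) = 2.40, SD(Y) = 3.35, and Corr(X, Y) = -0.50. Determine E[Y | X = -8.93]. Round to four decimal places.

E[Y | X=x] = μ_Y + ρ(σ_Y/σ_X)(x − μ_X) for jointly normal variables.
E[Y | X=-8.93] = 3.92 + (-0.50)·(3.35/2.40)·(-8.93 − (-5.34)) = 3.92 + (-0.69792)·(-3.59) = 6.4255.

6.4255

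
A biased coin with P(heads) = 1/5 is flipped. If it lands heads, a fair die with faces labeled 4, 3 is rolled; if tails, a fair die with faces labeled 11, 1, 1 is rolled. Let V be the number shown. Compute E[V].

E[V | heads] = (4+3)/2 = 7/2.
E[V | tails] = (11+1+1)/3 = 13/3.
By the law of total expectation,
E[V] = (1/5)·(7/2) + (4/5)·(13/3) = 25/6.

25/6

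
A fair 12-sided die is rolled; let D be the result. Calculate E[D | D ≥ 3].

Given D ≥ 3, D is equally likely to be any of {3, 4, 5, 6, 7, 8, 9, 10, 11, 12}.
E[D | D ≥ 3] = (3 + 4 + 5 + 6 + 7 + 8 + 9 + 10 + 11 + 12) / 10 = 15/2.

15/2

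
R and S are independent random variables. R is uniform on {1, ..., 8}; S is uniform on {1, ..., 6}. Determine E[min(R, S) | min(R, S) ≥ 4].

P(min(R, S) ≥ 4) = 5/16.
Summing min(R,S)·P(x,y) over outcomes with min(R, S) ≥ 4 gives 71/48.
E[min(R, S) | min(R, S) ≥ 4] = (71/48) / (5/16) = 71/15.

71/15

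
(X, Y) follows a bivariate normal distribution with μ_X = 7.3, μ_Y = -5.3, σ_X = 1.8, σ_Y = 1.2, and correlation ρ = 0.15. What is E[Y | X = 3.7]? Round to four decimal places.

For a bivariate normal, E[Y | X=x] = μ_Y + ρ·(σ_Y/σ_X)·(x − μ_X).
E[Y | X=3.7] = -5.3 + (0.15)·(1.2/1.8)·(3.7 − (7.3)) = -5.3 + (0.1)·(-3.6) = -5.6600.

-5.6600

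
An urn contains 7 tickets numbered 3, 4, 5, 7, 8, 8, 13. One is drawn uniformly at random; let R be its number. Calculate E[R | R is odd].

P(R is odd) = 4/7.
Σ over the event: 3·1/7 + 5·1/7 + 7·1/7 + 13·1/7 = 4.
E[R | R is odd] = (4) / (4/7) = 7.

7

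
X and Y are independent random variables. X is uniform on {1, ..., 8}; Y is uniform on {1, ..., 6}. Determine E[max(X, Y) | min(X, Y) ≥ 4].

94/15

P(min(X, Y) ≥ 4) = 5/16.
Summing max(X,Y)·P(x,y) over outcomes with min(X, Y) ≥ 4 gives 47/24.
E[max(X, Y) | min(X, Y) ≥ 4] = (47/24) / (5/16) = 94/15.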